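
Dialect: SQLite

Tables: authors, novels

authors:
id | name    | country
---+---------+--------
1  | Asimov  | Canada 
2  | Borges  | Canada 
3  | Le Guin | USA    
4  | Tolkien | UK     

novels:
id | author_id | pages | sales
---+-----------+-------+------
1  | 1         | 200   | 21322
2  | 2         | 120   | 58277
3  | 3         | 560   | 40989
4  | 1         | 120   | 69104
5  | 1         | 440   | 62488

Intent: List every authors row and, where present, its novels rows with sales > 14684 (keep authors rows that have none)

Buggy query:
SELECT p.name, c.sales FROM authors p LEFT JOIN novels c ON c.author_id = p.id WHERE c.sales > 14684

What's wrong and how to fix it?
Bug: A WHERE condition on the right-hand table after LEFT JOIN drops unmatched parents

Fix: Put 'c.sales > 14684' in the JOIN's ON clause instead of WHERE

Corrected query:
SELECT p.name, c.sales FROM authors p LEFT JOIN novels c ON c.author_id = p.id AND c.sales > 14684

Result:
name    | sales
--------+------
Asimov  | 21322
Asimov  | 62488
Asimov  | 69104
Borges  | 58277
Le Guin | 40989
Tolkien | NULL 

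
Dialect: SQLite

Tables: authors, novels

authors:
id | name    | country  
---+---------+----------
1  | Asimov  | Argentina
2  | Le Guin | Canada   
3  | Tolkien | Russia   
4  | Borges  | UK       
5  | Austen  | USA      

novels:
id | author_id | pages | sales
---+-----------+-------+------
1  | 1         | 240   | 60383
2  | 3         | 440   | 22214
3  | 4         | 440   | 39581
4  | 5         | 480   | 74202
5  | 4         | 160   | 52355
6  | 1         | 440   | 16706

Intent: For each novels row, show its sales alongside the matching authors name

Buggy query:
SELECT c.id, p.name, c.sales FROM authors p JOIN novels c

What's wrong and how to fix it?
Bug: Missing join condition: each novels row is matched to all authors rows instead of just its own

Fix: Specify the join condition linking the foreign key to the parent id

Corrected query:
SELECT c.id, p.name, c.sales FROM authors p JOIN novels c ON c.author_id = p.id

Result:
id | name    | sales
---+---------+------
1  | Asimov  | 60383
2  | Tolkien | 22214
3  | Borges  | 39581
4  | Austen  | 74202
5  | Borges  | 52355
6  | Asimov  | 16706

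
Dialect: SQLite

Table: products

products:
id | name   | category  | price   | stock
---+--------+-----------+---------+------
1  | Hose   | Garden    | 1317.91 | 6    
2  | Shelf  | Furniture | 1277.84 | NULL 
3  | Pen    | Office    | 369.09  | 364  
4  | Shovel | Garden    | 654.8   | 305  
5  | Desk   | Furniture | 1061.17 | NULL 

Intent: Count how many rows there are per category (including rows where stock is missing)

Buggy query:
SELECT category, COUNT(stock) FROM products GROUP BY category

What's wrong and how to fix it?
Bug: COUNT(stock) skips NULLs, so groups with missing stock are undercounted

Fix: Replace COUNT(stock) with COUNT(*)

Corrected query:
SELECT category, COUNT(*) FROM products GROUP BY category

Result:
category  | COUNT(*)
----------+---------
Furniture | 2       
Garden    | 2       
Office    | 1       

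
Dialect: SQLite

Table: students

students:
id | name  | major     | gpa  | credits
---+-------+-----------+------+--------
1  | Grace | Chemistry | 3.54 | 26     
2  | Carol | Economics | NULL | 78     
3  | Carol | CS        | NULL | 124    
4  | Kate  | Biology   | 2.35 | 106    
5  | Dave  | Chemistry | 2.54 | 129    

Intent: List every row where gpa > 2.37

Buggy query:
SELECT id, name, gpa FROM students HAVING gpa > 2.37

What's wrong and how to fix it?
Bug: This is a non-aggregate query (no GROUP BY, no aggregates), so in SQLite the HAVING clause is invalid here; a row-level condition belongs in WHERE

Fix: Replace HAVING with WHERE since the condition applies to individual rows

Corrected query:
SELECT id, name, gpa FROM students WHERE gpa > 2.37

Result:
id | name  | gpa 
---+-------+-----
1  | Grace | 3.54
5  | Dave  | 2.54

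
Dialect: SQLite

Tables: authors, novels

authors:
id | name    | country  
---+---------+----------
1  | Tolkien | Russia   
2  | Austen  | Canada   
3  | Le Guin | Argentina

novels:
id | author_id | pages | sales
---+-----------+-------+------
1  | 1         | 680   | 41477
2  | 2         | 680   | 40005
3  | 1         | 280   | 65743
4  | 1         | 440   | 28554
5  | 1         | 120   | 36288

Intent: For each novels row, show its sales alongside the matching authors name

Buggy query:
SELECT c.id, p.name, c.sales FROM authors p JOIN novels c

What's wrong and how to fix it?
Bug: Missing join condition: each novels row is matched to all authors rows instead of just its own

Fix: Specify the join condition linking the foreign key to the parent id

Corrected query:
SELECT c.id, p.name, c.sales FROM authors p JOIN novels c ON c.author_id = p.id

Result:
id | name    | sales
---+---------+------
1  | Tolkien | 41477
2  | Austen  | 40005
3  | Tolkien | 65743
4  | Tolkien | 28554
5  | Tolkien | 36288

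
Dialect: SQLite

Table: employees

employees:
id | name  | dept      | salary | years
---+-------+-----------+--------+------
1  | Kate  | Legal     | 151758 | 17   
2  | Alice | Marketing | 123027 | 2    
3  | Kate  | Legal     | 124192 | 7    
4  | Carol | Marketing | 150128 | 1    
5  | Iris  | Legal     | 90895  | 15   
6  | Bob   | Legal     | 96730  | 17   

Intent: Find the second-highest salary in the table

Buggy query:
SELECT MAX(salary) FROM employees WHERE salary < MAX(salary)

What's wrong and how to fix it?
Bug: MAX(salary) on the right of the comparison is an aggregate-in-WHERE error

Fix: Compute the overall MAX in a subquery, then take MAX of rows below it

Corrected query:
SELECT MAX(salary) FROM employees WHERE salary < (SELECT MAX(salary) FROM employees)

Result:
MAX(salary)
-----------
150128     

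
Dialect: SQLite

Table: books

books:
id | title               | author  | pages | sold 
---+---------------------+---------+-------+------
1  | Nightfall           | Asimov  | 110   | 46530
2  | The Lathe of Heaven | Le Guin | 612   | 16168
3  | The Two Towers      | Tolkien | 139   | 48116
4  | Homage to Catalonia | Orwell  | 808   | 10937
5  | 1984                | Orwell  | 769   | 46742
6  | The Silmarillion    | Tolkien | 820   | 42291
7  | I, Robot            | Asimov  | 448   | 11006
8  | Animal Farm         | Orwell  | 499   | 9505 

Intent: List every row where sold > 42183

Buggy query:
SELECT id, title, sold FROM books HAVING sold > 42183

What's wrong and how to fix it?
Bug: HAVING filters the output of aggregation, but this query has no GROUP BY and no aggregate functions, so SQLite rejects it (HAVING clause on a non-aggregate query); the condition here is per row

Fix: Replace HAVING with WHERE since the condition applies to individual rows

Corrected query:
SELECT id, title, sold FROM books WHERE sold > 42183

Result:
id | title            | sold 
---+------------------+------
1  | Nightfall        | 46530
3  | The Two Towers   | 48116
5  | 1984             | 46742
6  | The Silmarillion | 42291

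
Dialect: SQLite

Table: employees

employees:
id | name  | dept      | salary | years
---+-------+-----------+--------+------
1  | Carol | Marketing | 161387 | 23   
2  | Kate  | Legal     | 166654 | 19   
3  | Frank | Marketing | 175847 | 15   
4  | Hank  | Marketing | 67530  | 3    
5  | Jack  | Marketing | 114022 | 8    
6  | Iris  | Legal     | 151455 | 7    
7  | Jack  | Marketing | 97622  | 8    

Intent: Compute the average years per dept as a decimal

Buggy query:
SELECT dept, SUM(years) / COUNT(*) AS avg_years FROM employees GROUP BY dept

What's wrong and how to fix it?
Bug: SUM(years) and COUNT(*) are both integers; the division truncates the fractional part

Fix: Cast one side to REAL so the division keeps the fractional part

Corrected query:
SELECT dept, SUM(years) * 1.0 / COUNT(*) AS avg_years FROM employees GROUP BY dept

Result:
dept      | avg_years
----------+----------
Legal     | 13       
Marketing | 11.4     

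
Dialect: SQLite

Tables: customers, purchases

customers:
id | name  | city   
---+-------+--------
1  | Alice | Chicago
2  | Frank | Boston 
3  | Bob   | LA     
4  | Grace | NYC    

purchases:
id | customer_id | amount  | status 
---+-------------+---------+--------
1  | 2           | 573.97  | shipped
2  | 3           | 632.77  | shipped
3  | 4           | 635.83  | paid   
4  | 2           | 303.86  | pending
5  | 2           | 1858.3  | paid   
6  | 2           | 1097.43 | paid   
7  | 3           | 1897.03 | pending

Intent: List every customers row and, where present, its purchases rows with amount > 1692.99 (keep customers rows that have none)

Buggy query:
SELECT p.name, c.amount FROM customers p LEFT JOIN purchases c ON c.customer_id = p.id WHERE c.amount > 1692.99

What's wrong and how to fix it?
Bug: A WHERE condition on the right-hand table after LEFT JOIN drops unmatched parents

Fix: Move the right-table condition into the ON clause so unmatched parents are kept

Corrected query:
SELECT p.name, c.amount FROM customers p LEFT JOIN purchases c ON c.customer_id = p.id AND c.amount > 1692.99

Result:
name  | amount 
------+--------
Alice | NULL   
Frank | 1858.3 
Bob   | 1897.03
Grace | NULL   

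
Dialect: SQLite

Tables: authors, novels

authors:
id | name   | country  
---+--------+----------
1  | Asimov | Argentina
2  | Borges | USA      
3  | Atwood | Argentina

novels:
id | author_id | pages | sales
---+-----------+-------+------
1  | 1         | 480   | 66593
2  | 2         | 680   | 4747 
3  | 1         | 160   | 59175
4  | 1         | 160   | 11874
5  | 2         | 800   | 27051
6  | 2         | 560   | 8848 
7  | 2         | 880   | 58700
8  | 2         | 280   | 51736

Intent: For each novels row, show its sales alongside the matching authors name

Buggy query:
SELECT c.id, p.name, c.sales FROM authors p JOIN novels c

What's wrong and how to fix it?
Bug: Missing join condition: each novels row is matched to all authors rows instead of just its own

Fix: Specify the join condition linking the foreign key to the parent id

Corrected query:
SELECT c.id, p.name, c.sales FROM authors p JOIN novels c ON c.author_id = p.id

Result:
id | name   | sales
---+--------+------
1  | Asimov | 66593
2  | Borges | 4747 
3  | Asimov | 59175
4  | Asimov | 11874
5  | Borges | 27051
6  | Borges | 8848 
7  | Borges | 58700
8  | Borges | 51736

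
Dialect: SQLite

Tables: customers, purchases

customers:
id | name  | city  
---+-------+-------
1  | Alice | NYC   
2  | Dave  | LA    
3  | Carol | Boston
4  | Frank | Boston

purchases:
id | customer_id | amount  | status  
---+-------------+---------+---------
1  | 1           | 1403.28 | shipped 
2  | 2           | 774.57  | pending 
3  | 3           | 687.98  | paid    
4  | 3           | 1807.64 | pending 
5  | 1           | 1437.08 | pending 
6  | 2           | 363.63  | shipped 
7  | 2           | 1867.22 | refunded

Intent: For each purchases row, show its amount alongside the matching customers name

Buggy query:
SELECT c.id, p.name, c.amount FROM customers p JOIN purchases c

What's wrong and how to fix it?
Bug: Missing join condition: each purchases row is matched to all customers rows instead of just its own

Fix: Add ON c.customer_id = p.id to the JOIN

Corrected query:
SELECT c.id, p.name, c.amount FROM customers p JOIN purchases c ON c.customer_id = p.id

Result:
id | name  | amount 
---+-------+--------
1  | Alice | 1403.28
2  | Dave  | 774.57 
3  | Carol | 687.98 
4  | Carol | 1807.64
5  | Alice | 1437.08
6  | Dave  | 363.63 
7  | Dave  | 1867.22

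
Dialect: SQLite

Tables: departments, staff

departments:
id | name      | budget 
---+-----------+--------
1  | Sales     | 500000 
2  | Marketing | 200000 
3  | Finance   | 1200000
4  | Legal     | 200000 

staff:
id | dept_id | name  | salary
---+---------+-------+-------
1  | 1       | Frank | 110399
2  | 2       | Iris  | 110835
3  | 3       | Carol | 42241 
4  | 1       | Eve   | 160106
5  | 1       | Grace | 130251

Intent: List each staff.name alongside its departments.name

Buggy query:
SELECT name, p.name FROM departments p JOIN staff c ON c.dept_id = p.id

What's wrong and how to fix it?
Bug: Both tables have a 'name' column; the unqualified reference is ambiguous

Fix: Prefix ambiguous columns with the table alias

Corrected query:
SELECT c.name, p.name FROM departments p JOIN staff c ON c.dept_id = p.id

Result:
name  | name     
------+----------
Frank | Sales    
Iris  | Marketing
Carol | Finance  
Eve   | Sales    
Grace | Sales    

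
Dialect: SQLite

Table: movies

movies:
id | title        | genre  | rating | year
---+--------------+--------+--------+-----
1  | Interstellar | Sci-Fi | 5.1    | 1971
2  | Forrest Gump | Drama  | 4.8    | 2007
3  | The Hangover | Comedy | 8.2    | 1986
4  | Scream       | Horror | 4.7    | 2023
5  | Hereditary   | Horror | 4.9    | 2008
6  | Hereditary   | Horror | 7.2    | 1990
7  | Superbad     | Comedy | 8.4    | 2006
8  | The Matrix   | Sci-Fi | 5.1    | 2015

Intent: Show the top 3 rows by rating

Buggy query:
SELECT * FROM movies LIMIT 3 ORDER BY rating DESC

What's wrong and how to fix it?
Bug: ORDER BY cannot follow LIMIT; LIMIT is the final clause

Fix: Swap the clauses: ORDER BY first, then LIMIT

Corrected query:
SELECT * FROM movies ORDER BY rating DESC LIMIT 3

Result:
id | title        | genre  | rating | year
---+--------------+--------+--------+-----
7  | Superbad     | Comedy | 8.4    | 2006
3  | The Hangover | Comedy | 8.2    | 1986
6  | Hereditary   | Horror | 7.2    | 1990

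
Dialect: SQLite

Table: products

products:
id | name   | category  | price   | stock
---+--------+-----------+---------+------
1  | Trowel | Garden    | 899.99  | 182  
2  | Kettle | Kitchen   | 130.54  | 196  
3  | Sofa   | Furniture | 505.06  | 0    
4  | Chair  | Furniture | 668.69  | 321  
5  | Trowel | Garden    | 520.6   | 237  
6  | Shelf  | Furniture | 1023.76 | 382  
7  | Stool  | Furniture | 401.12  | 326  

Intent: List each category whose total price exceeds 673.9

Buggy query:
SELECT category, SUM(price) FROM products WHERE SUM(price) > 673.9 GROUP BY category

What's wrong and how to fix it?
Bug: WHERE runs before GROUP BY, so aggregates aren't available there

Fix: Move the aggregate condition to a HAVING clause

Corrected query:
SELECT category, SUM(price) FROM products GROUP BY category HAVING SUM(price) > 673.9

Result:
category  | SUM(price)
----------+-----------
Furniture | 2598.63   
Garden    | 1420.59   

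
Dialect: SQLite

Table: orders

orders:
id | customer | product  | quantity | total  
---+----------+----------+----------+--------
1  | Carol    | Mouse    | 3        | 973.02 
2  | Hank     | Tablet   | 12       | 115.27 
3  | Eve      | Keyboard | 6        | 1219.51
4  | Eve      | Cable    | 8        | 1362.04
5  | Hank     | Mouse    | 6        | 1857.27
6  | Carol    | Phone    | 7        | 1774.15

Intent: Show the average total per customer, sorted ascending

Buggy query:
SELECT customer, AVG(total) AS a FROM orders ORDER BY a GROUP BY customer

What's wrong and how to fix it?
Bug: ORDER BY appears before GROUP BY; SQL clause order requires GROUP BY first

Fix: Move ORDER BY to the end, after GROUP BY

Corrected query:
SELECT customer, AVG(total) AS a FROM orders GROUP BY customer ORDER BY a

Result:
customer | a       
---------+---------
Hank     | 986.27  
Eve      | 1290.775
Carol    | 1373.585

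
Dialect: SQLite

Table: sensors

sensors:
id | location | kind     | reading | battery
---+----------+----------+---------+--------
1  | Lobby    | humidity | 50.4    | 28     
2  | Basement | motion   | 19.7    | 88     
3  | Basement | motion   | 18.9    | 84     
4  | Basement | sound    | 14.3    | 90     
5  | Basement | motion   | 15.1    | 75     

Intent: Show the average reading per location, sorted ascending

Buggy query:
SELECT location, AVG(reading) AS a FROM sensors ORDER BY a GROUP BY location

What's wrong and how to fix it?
Bug: ORDER BY appears before GROUP BY; SQL clause order requires GROUP BY first

Fix: Reorder: SELECT … FROM … GROUP BY … ORDER BY …

Corrected query:
SELECT location, AVG(reading) AS a FROM sensors GROUP BY location ORDER BY a

Result:
location | a   
---------+-----
Basement | 17  
Lobby    | 50.4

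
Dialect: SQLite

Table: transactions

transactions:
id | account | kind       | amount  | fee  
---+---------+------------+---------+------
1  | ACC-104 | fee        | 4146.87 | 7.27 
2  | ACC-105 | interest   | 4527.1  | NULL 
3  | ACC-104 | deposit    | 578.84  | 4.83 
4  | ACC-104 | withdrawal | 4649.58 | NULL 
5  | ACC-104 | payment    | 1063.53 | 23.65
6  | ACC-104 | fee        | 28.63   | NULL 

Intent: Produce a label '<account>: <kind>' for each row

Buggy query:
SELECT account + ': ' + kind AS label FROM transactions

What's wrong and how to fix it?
Bug: '+' is numeric addition; on text columns SQLite converts them to 0 instead of concatenating

Fix: Use the || operator for string concatenation

Corrected query:
SELECT account || ': ' || kind AS label FROM transactions

Result:
label              
-------------------
ACC-104: fee       
ACC-105: interest  
ACC-104: deposit   
ACC-104: withdrawal
ACC-104: payment   
ACC-104: fee       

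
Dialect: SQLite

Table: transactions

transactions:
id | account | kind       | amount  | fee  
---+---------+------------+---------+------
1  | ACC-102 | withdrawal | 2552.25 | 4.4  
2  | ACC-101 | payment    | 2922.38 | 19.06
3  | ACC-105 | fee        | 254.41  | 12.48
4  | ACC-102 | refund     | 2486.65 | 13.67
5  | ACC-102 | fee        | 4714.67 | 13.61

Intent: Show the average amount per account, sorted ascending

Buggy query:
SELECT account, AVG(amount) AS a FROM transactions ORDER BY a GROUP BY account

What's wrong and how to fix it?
Bug: ORDER BY appears before GROUP BY; SQL clause order requires GROUP BY first

Fix: Reorder: SELECT … FROM … GROUP BY … ORDER BY …

Corrected query:
SELECT account, AVG(amount) AS a FROM transactions GROUP BY account ORDER BY a

Result:
account | a      
--------+--------
ACC-105 | 254.41 
ACC-101 | 2922.38
ACC-102 | 3251.19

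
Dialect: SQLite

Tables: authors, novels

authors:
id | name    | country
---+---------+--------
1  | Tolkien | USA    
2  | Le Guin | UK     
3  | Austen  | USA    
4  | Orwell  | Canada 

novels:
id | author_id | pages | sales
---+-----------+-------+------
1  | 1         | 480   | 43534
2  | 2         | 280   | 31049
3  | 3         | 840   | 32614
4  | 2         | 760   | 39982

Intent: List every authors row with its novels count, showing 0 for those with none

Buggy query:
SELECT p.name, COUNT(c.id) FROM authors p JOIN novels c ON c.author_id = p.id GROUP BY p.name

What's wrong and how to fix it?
Bug: INNER JOIN drops authors rows that have no matching novels rows

Fix: Switch to LEFT JOIN to retain unmatched parent rows

Corrected query:
SELECT p.name, COUNT(c.id) FROM authors p LEFT JOIN novels c ON c.author_id = p.id GROUP BY p.name

Result:
name    | COUNT(c.id)
--------+------------
Austen  | 1          
Le Guin | 2          
Orwell  | 0          
Tolkien | 1          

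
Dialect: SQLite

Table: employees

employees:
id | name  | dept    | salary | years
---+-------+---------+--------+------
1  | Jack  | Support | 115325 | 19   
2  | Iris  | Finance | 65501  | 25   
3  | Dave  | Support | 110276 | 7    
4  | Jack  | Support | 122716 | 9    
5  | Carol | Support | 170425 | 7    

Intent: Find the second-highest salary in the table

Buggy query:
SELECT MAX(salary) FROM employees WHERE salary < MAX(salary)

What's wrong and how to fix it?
Bug: The inner MAX is an aggregate inside WHERE, which is not allowed

Fix: Put the inner MAX in a scalar subquery

Corrected query:
SELECT MAX(salary) FROM employees WHERE salary < (SELECT MAX(salary) FROM employees)

Result:
MAX(salary)
-----------
122716     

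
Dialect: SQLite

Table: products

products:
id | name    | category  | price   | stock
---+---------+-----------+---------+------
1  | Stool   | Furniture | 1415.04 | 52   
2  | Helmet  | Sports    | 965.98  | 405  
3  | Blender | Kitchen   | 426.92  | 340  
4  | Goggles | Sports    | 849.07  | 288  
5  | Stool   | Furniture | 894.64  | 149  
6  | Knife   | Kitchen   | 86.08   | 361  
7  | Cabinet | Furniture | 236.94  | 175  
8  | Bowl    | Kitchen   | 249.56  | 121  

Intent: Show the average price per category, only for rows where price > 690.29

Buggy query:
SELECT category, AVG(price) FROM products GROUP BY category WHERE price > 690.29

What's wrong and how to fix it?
Bug: WHERE cannot follow GROUP BY

Fix: Place WHERE between FROM and GROUP BY

Corrected query:
SELECT category, AVG(price) FROM products WHERE price > 690.29 GROUP BY category

Result:
category  | AVG(price)
----------+-----------
Furniture | 1154.84   
Sports    | 907.525   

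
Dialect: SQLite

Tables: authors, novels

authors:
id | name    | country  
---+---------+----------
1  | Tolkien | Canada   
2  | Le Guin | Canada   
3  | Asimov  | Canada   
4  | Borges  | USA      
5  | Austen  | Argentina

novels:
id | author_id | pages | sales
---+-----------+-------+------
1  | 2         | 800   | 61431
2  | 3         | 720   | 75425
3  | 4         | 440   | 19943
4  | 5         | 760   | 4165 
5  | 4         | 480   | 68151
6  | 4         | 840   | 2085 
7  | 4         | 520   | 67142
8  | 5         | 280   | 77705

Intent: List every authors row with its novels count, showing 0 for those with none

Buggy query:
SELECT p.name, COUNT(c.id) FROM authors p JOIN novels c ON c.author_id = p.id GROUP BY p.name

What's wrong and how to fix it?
Bug: INNER JOIN drops authors rows that have no matching novels rows

Fix: Switch to LEFT JOIN to retain unmatched parent rows

Corrected query:
SELECT p.name, COUNT(c.id) FROM authors p LEFT JOIN novels c ON c.author_id = p.id GROUP BY p.name

Result:
name    | COUNT(c.id)
--------+------------
Asimov  | 1          
Austen  | 2          
Borges  | 4          
Le Guin | 1          
Tolkien | 0          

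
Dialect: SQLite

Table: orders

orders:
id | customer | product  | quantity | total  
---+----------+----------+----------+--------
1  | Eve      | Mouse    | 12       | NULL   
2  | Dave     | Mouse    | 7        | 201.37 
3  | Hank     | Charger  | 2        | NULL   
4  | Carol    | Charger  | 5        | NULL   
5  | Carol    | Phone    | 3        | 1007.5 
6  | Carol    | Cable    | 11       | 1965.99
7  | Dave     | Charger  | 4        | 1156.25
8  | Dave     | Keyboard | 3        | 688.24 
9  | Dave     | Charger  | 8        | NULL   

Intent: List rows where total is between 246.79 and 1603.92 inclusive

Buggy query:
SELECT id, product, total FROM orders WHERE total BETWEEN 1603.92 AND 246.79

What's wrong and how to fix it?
Bug: The bounds are reversed; BETWEEN a AND b requires a <= b to match anything

Fix: Write BETWEEN 246.79 AND 1603.92

Corrected query:
SELECT id, product, total FROM orders WHERE total BETWEEN 246.79 AND 1603.92

Result:
id | product  | total  
---+----------+--------
5  | Phone    | 1007.5 
7  | Charger  | 1156.25
8  | Keyboard | 688.24 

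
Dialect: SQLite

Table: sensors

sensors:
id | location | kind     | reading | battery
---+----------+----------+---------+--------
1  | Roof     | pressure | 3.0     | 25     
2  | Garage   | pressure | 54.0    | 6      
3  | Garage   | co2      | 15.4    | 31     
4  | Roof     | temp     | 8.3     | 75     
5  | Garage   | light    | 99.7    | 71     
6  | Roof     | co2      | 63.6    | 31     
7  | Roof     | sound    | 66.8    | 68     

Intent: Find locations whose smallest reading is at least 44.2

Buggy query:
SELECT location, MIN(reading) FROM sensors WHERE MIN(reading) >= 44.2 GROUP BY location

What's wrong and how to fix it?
Bug: Aggregates like MIN are computed per group after WHERE runs

Fix: Replace WHERE with HAVING after the GROUP BY

Corrected query:
SELECT location, MIN(reading) FROM sensors GROUP BY location HAVING MIN(reading) >= 44.2

Result:
(no rows)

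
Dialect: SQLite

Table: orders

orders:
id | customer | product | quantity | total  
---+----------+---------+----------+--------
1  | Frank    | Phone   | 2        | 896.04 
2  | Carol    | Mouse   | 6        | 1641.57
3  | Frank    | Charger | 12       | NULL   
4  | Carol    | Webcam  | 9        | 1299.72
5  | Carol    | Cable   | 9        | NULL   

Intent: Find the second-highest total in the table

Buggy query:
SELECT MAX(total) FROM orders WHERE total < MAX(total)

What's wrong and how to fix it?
Bug: The inner MAX is an aggregate inside WHERE, which is not allowed

Fix: Compute the overall MAX in a subquery, then take MAX of rows below it

Corrected query:
SELECT MAX(total) FROM orders WHERE total < (SELECT MAX(total) FROM orders)

Result:
MAX(total)
----------
1299.72   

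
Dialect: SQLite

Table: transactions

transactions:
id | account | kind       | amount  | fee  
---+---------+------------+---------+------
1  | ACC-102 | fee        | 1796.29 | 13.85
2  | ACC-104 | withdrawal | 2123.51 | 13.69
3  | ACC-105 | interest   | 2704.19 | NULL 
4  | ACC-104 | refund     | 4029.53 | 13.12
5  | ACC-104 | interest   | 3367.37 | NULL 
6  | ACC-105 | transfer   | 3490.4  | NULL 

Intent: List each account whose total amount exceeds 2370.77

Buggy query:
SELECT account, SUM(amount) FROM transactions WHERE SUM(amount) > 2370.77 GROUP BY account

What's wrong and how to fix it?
Bug: WHERE runs before GROUP BY, so aggregates aren't available there

Fix: Move the aggregate condition to a HAVING clause

Corrected query:
SELECT account, SUM(amount) FROM transactions GROUP BY account HAVING SUM(amount) > 2370.77

Result:
account | SUM(amount)
--------+------------
ACC-104 | 9520.41    
ACC-105 | 6194.59    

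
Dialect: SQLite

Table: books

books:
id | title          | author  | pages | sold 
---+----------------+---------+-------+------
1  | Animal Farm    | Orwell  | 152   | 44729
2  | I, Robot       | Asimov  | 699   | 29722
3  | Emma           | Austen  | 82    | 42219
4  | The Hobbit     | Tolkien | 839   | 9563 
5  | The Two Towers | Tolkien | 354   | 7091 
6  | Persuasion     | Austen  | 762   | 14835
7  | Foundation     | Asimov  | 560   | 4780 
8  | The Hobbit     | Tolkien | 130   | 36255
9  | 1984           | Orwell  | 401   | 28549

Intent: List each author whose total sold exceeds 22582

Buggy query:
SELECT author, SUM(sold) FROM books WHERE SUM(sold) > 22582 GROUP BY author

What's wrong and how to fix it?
Bug: Aggregate functions cannot appear in a WHERE clause

Fix: Use HAVING (which filters groups after aggregation) instead of WHERE

Corrected query:
SELECT author, SUM(sold) FROM books GROUP BY author HAVING SUM(sold) > 22582

Result:
author  | SUM(sold)
--------+----------
Asimov  | 34502    
Austen  | 57054    
Orwell  | 73278    
Tolkien | 52909    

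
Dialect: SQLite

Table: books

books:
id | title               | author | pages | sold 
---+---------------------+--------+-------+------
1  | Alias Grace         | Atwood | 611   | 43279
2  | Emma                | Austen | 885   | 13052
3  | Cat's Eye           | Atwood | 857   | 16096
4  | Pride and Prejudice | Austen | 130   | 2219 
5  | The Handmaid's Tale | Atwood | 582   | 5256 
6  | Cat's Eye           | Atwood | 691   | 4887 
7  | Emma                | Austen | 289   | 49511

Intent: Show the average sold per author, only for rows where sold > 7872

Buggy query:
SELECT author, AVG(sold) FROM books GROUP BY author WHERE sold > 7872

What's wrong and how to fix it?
Bug: WHERE cannot follow GROUP BY

Fix: Move the WHERE clause before GROUP BY

Corrected query:
SELECT author, AVG(sold) FROM books WHERE sold > 7872 GROUP BY author

Result:
author | AVG(sold)
-------+----------
Atwood | 29687.5  
Austen | 31281.5  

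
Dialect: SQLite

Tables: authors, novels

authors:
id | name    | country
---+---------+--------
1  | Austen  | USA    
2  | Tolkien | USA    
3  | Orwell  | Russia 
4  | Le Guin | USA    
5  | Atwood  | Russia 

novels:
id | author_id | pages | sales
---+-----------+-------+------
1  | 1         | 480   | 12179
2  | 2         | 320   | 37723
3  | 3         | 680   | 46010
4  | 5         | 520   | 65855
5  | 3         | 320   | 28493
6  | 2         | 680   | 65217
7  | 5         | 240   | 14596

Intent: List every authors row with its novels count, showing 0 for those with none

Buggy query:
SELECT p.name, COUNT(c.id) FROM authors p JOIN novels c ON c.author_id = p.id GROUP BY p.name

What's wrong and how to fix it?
Bug: INNER JOIN drops authors rows that have no matching novels rows

Fix: Switch to LEFT JOIN to retain unmatched parent rows

Corrected query:
SELECT p.name, COUNT(c.id) FROM authors p LEFT JOIN novels c ON c.author_id = p.id GROUP BY p.name

Result:
name    | COUNT(c.id)
--------+------------
Atwood  | 2          
Austen  | 1          
Le Guin | 0          
Orwell  | 2          
Tolkien | 2          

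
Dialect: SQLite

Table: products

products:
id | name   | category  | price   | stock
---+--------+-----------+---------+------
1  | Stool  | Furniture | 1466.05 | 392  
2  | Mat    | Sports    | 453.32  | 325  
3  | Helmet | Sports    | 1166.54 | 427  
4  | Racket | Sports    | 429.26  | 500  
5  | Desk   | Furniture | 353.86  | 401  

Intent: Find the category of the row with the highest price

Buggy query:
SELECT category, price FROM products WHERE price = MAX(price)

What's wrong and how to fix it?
Bug: MAX(price) is an aggregate and cannot be used directly in WHERE

Fix: Use a subquery: WHERE price = (SELECT MAX(price) FROM products)

Corrected query:
SELECT category, price FROM products WHERE price = (SELECT MAX(price) FROM products)

Result:
category  | price  
----------+--------
Furniture | 1466.05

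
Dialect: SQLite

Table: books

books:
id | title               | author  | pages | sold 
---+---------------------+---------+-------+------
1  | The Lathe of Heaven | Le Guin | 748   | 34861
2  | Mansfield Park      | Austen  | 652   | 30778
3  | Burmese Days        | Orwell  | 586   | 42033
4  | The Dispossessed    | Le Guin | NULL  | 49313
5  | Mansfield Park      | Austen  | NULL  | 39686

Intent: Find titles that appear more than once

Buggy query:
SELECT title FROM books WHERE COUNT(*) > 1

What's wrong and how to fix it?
Bug: WHERE can't reference COUNT(*); aggregates are computed after WHERE

Fix: GROUP BY title, then filter groups with HAVING COUNT(*) > 1

Corrected query:
SELECT title FROM books GROUP BY title HAVING COUNT(*) > 1

Result:
title         
--------------
Mansfield Park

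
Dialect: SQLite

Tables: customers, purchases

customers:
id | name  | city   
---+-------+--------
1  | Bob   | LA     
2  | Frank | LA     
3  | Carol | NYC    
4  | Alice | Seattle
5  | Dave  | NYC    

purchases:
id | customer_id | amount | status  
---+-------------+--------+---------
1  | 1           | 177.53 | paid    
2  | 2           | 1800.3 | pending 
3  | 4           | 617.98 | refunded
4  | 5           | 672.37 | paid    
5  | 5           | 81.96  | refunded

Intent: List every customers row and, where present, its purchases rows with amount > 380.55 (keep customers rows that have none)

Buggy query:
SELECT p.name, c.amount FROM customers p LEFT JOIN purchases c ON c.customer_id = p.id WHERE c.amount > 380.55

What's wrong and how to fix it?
Bug: Filtering c.amount in WHERE discards the NULL rows produced by LEFT JOIN, turning it into an inner join

Fix: Put 'c.amount > 380.55' in the JOIN's ON clause instead of WHERE

Corrected query:
SELECT p.name, c.amount FROM customers p LEFT JOIN purchases c ON c.customer_id = p.id AND c.amount > 380.55

Result:
name  | amount
------+-------
Bob   | NULL  
Frank | 1800.3
Carol | NULL  
Alice | 617.98
Dave  | 672.37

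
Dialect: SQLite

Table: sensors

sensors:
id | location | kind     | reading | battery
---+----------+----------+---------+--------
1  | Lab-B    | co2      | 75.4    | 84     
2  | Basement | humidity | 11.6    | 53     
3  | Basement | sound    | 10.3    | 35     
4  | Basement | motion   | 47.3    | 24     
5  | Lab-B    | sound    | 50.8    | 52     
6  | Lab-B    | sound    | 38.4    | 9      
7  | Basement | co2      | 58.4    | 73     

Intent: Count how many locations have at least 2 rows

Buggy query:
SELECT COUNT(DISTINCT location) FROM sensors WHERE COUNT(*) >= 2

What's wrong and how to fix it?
Bug: WHERE filters individual rows, not groups, so a group-level COUNT is invalid there

Fix: Use a subquery that GROUPs and filters with HAVING, then count its rows

Corrected query:
SELECT COUNT(*) FROM (SELECT location FROM sensors GROUP BY location HAVING COUNT(*) >= 2)

Result:
COUNT(*)
--------
2       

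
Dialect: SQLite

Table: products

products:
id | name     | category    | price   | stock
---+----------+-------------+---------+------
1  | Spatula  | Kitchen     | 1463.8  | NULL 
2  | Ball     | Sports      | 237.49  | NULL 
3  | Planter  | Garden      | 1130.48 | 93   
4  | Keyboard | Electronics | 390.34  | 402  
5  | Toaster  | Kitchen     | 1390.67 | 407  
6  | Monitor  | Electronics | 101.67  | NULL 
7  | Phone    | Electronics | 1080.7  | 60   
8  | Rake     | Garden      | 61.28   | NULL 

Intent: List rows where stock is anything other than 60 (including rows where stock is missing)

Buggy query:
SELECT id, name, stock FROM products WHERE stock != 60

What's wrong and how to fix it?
Bug: 'stock != 60' is unknown when stock is NULL, so NULL rows are silently excluded

Fix: Handle NULL separately with IS NULL alongside the inequality

Corrected query:
SELECT id, name, stock FROM products WHERE stock != 60 OR stock IS NULL

Result:
id | name     | stock
---+----------+------
1  | Spatula  | NULL 
2  | Ball     | NULL 
3  | Planter  | 93   
4  | Keyboard | 402  
5  | Toaster  | 407  
6  | Monitor  | NULL 
8  | Rake     | NULL 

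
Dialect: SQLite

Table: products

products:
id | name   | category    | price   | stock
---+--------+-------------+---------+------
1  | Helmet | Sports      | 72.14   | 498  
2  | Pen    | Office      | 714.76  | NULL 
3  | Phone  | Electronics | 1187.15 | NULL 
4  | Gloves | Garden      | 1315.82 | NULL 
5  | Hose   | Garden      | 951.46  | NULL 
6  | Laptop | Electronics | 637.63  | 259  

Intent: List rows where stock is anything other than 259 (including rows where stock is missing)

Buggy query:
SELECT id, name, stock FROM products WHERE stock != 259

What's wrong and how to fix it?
Bug: Inequality against NULL is unknown, not true; rows with NULL are dropped

Fix: Handle NULL separately with IS NULL alongside the inequality

Corrected query:
SELECT id, name, stock FROM products WHERE stock != 259 OR stock IS NULL

Result:
id | name   | stock
---+--------+------
1  | Helmet | 498  
2  | Pen    | NULL 
3  | Phone  | NULL 
4  | Gloves | NULL 
5  | Hose   | NULL 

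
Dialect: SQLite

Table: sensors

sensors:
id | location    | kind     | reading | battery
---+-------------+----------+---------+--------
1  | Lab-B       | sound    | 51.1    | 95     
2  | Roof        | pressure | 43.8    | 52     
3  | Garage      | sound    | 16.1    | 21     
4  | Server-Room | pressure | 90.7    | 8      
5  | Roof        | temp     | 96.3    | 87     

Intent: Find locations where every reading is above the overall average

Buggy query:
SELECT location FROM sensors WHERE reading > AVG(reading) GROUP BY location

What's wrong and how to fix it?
Bug: WHERE evaluates per row before aggregation, so AVG() is unavailable

Fix: Use a subquery for AVG and a HAVING MIN(...) filter so the condition holds for every row in the group

Corrected query:
SELECT location FROM sensors GROUP BY location HAVING MIN(reading) > (SELECT AVG(reading) FROM sensors)

Result:
location   
-----------
Server-Room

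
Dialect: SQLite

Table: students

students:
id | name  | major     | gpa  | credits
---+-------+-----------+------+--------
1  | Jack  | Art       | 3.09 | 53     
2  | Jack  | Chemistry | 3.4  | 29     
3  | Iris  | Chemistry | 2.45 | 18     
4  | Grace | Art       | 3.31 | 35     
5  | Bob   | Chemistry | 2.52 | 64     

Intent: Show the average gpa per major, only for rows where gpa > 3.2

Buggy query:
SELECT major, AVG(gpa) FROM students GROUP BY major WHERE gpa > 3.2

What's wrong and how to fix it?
Bug: WHERE cannot follow GROUP BY

Fix: Place WHERE between FROM and GROUP BY

Corrected query:
SELECT major, AVG(gpa) FROM students WHERE gpa > 3.2 GROUP BY major

Result:
major     | AVG(gpa)
----------+---------
Art       | 3.31    
Chemistry | 3.4     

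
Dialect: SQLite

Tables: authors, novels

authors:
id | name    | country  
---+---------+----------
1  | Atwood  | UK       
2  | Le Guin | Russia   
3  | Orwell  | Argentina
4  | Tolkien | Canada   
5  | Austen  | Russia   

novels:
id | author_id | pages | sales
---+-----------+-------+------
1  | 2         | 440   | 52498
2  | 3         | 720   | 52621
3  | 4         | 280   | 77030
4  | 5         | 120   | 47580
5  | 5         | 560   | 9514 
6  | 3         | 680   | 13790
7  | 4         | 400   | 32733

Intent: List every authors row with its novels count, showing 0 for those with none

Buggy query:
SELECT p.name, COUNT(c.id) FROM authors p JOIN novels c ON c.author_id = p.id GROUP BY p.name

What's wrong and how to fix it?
Bug: An inner join excludes parents with zero children

Fix: Switch to LEFT JOIN to retain unmatched parent rows

Corrected query:
SELECT p.name, COUNT(c.id) FROM authors p LEFT JOIN novels c ON c.author_id = p.id GROUP BY p.name

Result:
name    | COUNT(c.id)
--------+------------
Atwood  | 0          
Austen  | 2          
Le Guin | 1          
Orwell  | 2          
Tolkien | 2          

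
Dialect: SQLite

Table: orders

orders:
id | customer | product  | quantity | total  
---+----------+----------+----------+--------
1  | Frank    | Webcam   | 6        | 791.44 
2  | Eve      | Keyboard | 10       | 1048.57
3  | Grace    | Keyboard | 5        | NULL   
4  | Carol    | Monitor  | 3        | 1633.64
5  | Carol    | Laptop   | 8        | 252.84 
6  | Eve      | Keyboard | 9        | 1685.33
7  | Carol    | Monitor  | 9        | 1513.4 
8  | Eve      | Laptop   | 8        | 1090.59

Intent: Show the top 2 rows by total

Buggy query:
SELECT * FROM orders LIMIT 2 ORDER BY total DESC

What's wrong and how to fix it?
Bug: LIMIT must come after ORDER BY

Fix: Sort with ORDER BY, then apply LIMIT

Corrected query:
SELECT * FROM orders ORDER BY total DESC LIMIT 2

Result:
id | customer | product  | quantity | total  
---+----------+----------+----------+--------
6  | Eve      | Keyboard | 9        | 1685.33
4  | Carol    | Monitor  | 3        | 1633.64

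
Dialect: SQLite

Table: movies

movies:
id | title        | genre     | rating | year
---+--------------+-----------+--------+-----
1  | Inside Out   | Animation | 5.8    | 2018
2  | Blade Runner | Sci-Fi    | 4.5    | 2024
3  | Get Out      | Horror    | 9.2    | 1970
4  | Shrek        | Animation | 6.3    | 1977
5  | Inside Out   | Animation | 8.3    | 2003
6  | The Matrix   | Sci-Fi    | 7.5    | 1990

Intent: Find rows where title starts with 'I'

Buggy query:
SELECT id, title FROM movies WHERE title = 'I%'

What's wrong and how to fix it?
Bug: Wildcards only work with LIKE; '=' treats '%' as a literal character

Fix: Replace '=' with LIKE so 'I%' is treated as a pattern

Corrected query:
SELECT id, title FROM movies WHERE title LIKE 'I%'

Result:
id | title     
---+-----------
1  | Inside Out
5  | Inside Out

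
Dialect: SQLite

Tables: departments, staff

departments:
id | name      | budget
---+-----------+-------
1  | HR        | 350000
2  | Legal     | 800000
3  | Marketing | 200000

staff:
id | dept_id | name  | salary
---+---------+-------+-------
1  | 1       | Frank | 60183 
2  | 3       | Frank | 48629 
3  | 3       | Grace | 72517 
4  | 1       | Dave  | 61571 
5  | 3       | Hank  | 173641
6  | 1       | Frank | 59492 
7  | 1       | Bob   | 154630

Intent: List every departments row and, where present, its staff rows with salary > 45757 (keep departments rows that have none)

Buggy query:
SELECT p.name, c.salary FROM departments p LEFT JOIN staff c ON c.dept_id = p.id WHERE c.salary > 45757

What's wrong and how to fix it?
Bug: A WHERE condition on the right-hand table after LEFT JOIN drops unmatched parents

Fix: Move the right-table condition into the ON clause so unmatched parents are kept

Corrected query:
SELECT p.name, c.salary FROM departments p LEFT JOIN staff c ON c.dept_id = p.id AND c.salary > 45757

Result:
name      | salary
----------+-------
HR        | 59492 
HR        | 60183 
HR        | 61571 
HR        | 154630
Legal     | NULL  
Marketing | 48629 
Marketing | 72517 
Marketing | 173641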